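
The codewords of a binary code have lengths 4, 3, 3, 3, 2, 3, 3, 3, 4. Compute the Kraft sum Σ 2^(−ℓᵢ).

With common denominator 2^4 = 16: Σ 2^(−ℓᵢ) = 1/16 + 2/16 + 2/16 + 2/16 + 4/16 + 2/16 + 2/16 + 2/16 + 1/16 = 18/16 = 1.125.

1.125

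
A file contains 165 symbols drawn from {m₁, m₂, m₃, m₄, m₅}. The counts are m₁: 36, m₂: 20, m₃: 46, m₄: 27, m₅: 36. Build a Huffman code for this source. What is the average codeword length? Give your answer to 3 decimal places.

Probabilities are the counts divided by 165.
Repeatedly combine the two least-probable nodes; the expected code length is the sum of the merged weights.
merge 4/33 + 9/55 → 47/165
merge 12/55 + 12/55 → 24/55
merge 46/165 + 47/165 → 31/55
merge 24/55 + 31/55 → 1
L = 47/165 + 24/55 + 31/55 + 1 = 377/165 ≈ 2.285 bits/symbol.

2.285 bits/symbol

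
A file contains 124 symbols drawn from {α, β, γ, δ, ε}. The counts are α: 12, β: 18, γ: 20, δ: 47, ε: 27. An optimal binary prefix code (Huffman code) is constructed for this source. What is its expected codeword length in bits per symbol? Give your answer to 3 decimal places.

2.242 bits/symbol

Probabilities are the counts divided by 124.
Repeatedly combine the two least-probable nodes; the expected code length is the sum of the merged weights.
merge 3/31 + 9/62 → 15/62
merge 5/31 + 27/124 → 47/124
merge 15/62 + 47/124 → 77/124
merge 47/124 + 77/124 → 1
L = 15/62 + 47/124 + 77/124 + 1 = 139/62 ≈ 2.242 bits/symbol.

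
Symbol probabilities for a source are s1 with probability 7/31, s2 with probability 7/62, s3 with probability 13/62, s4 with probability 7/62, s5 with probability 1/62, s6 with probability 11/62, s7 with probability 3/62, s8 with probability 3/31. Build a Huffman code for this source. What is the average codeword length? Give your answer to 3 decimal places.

2.790 bits/symbol

Repeatedly combine the two least-probable nodes; the expected code length is the sum of the merged weights.
merge 1/62 + 3/62 → 2/31
merge 2/31 + 3/31 → 5/31
merge 7/62 + 7/62 → 7/31
merge 5/31 + 11/62 → 21/62
merge 13/62 + 7/31 → 27/62
merge 7/31 + 21/62 → 35/62
merge 27/62 + 35/62 → 1
L = 2/31 + 5/31 + 7/31 + 21/62 + 27/62 + 35/62 + 1 = 173/62 ≈ 2.790 bits/symbol.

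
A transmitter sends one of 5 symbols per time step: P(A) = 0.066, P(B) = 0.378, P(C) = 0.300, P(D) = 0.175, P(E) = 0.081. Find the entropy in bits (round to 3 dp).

H = −Σ pᵢ log₂ pᵢ.
−0.066·log₂(0.066) = 0.2588
−0.378·log₂(0.378) = 0.5305
−0.300·log₂(0.300) = 0.5211
−0.175·log₂(0.175) = 0.4401
−0.081·log₂(0.081) = 0.2937
Sum ≈ 2.0442 → 2.044 bits.

2.044 bits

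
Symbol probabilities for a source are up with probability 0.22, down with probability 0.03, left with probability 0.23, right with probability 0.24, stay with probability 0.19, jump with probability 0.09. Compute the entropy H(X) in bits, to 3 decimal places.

2.382 bits

H = −Σ pᵢ log₂ pᵢ.
−0.22·log₂(0.22) = 0.4806
−0.03·log₂(0.03) = 0.1518
−0.23·log₂(0.23) = 0.4877
−0.24·log₂(0.24) = 0.4941
−0.19·log₂(0.19) = 0.4552
−0.09·log₂(0.09) = 0.3127
Sum ≈ 2.3820 → 2.382 bits.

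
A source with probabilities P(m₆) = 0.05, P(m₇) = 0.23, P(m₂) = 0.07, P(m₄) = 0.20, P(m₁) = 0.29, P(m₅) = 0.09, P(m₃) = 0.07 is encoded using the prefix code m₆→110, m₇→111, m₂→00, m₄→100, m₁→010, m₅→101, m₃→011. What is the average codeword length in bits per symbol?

2.93 bits/symbol

L̄ = Σ pᵢ·ℓᵢ = 0.05·3 + 0.23·3 + 0.07·2 + 0.20·3 + 0.29·3 + 0.09·3 + 0.07·3 = 2.93 bits/symbol.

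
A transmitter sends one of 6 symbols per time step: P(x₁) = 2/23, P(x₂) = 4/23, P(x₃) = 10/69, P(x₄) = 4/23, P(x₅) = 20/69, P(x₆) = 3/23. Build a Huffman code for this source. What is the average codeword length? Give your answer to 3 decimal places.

Repeatedly combine the two least-probable nodes; the expected code length is the sum of the merged weights.
merge 2/23 + 3/23 → 5/23
merge 10/69 + 4/23 → 22/69
merge 4/23 + 5/23 → 9/23
merge 20/69 + 22/69 → 14/23
merge 9/23 + 14/23 → 1
L = 5/23 + 22/69 + 9/23 + 14/23 + 1 = 175/69 ≈ 2.536 bits/symbol.

2.536 bits/symbol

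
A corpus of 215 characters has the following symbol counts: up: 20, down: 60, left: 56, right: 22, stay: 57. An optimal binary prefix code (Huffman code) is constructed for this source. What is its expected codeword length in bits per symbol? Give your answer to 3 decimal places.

2.195 bits/symbol

Probabilities are the counts divided by 215.
Repeatedly combine the two least-probable nodes; the expected code length is the sum of the merged weights.
merge 4/43 + 22/215 → 42/215
merge 42/215 + 56/215 → 98/215
merge 57/215 + 12/43 → 117/215
merge 98/215 + 117/215 → 1
L = 42/215 + 98/215 + 117/215 + 1 = 472/215 ≈ 2.195 bits/symbol.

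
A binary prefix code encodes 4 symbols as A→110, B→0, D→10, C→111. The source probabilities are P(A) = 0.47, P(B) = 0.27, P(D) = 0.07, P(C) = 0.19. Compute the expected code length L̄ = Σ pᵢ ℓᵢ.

L̄ = Σ pᵢ·ℓᵢ = 0.47·3 + 0.27·1 + 0.07·2 + 0.19·3 = 2.39 bits/symbol.

2.39 bits/symbol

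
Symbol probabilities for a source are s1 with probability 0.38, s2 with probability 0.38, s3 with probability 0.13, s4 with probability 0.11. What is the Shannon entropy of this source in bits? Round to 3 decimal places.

H = −Σ pᵢ log₂ pᵢ.
−0.38·log₂(0.38) = 0.5305
−0.38·log₂(0.38) = 0.5305
−0.13·log₂(0.13) = 0.3826
−0.11·log₂(0.11) = 0.3503
Sum ≈ 1.7938 → 1.794 bits.

1.794 bits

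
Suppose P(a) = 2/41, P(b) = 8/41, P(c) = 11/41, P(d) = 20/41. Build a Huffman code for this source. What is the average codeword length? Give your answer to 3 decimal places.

Repeatedly combine the two least-probable nodes; the expected code length is the sum of the merged weights.
merge 2/41 + 8/41 → 10/41
merge 10/41 + 11/41 → 21/41
merge 20/41 + 21/41 → 1
L = 10/41 + 21/41 + 1 = 72/41 ≈ 1.756 bits/symbol.

1.756 bits/symbol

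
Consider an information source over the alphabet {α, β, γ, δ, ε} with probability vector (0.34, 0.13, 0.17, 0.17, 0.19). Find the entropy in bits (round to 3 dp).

2.236 bits

H = −Σ pᵢ log₂ pᵢ.
−0.34·log₂(0.34) = 0.5292
−0.13·log₂(0.13) = 0.3826
−0.17·log₂(0.17) = 0.4346
−0.17·log₂(0.17) = 0.4346
−0.19·log₂(0.19) = 0.4552
Sum ≈ 2.2362 → 2.236 bits.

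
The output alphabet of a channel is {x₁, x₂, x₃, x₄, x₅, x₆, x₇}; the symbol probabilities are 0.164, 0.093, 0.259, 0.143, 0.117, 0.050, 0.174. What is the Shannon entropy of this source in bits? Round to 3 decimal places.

H = −Σ pᵢ log₂ pᵢ.
−0.164·log₂(0.164) = 0.4278
−0.093·log₂(0.093) = 0.3187
−0.259·log₂(0.259) = 0.5048
−0.143·log₂(0.143) = 0.4012
−0.117·log₂(0.117) = 0.3622
−0.050·log₂(0.050) = 0.2161
−0.174·log₂(0.174) = 0.4390
Sum ≈ 2.6697 → 2.670 bits.

2.670 bits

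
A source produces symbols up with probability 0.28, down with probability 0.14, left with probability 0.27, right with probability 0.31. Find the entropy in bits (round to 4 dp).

1.9451 bits

H = −Σ pᵢ log₂ pᵢ.
−0.28·log₂(0.28) = 0.5142
−0.14·log₂(0.14) = 0.3971
−0.27·log₂(0.27) = 0.5100
−0.31·log₂(0.31) = 0.5238
Sum ≈ 1.9451 → 1.9451 bits.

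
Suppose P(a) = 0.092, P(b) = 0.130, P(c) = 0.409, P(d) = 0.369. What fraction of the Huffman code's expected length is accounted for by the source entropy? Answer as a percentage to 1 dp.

96.9%

Entropy H = −Σ p log₂ p ≈ 1.7576 bits.
Huffman merges: 23/250+13/100→111/500; 111/500+369/1000→591/1000; 409/1000+591/1000→1. L = 1813/1000 ≈ 1.8130.
Efficiency = H/L = 1.7576/1.8130 = 96.9%.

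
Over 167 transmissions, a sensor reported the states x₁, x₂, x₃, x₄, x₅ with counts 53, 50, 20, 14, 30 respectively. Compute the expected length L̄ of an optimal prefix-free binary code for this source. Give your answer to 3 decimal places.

Probabilities are the counts divided by 167.
Repeatedly combine the two least-probable nodes; the expected code length is the sum of the merged weights.
merge 14/167 + 20/167 → 34/167
merge 30/167 + 34/167 → 64/167
merge 50/167 + 53/167 → 103/167
merge 64/167 + 103/167 → 1
L = 34/167 + 64/167 + 103/167 + 1 = 368/167 ≈ 2.204 bits/symbol.

2.204 bits/symbol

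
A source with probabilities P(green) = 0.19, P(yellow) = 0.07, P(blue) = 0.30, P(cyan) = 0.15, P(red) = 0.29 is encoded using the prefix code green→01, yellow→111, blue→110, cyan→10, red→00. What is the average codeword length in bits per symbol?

L̄ = Σ pᵢ·ℓᵢ = 0.19·2 + 0.07·3 + 0.30·3 + 0.15·2 + 0.29·2 = 2.37 bits/symbol.

2.37 bits/symbol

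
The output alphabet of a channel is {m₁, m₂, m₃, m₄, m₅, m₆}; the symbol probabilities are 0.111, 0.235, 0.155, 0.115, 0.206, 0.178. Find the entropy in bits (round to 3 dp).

H = −Σ pᵢ log₂ pᵢ.
−0.111·log₂(0.111) = 0.3520
−0.235·log₂(0.235) = 0.4910
−0.155·log₂(0.155) = 0.4169
−0.115·log₂(0.115) = 0.3588
−0.206·log₂(0.206) = 0.4695
−0.178·log₂(0.178) = 0.4432
Sum ≈ 2.5315 → 2.531 bits.

2.531 bits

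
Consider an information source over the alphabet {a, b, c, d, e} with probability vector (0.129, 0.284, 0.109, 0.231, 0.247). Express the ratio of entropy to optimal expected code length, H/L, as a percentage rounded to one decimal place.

Entropy H = −Σ p log₂ p ≈ 2.2321 bits.
Huffman merges: 109/1000+129/1000→119/500; 231/1000+119/500→469/1000; 247/1000+71/250→531/1000; 469/1000+531/1000→1. L = 1119/500 ≈ 2.2380.
Efficiency = H/L = 2.2321/2.2380 = 99.7%.

99.7%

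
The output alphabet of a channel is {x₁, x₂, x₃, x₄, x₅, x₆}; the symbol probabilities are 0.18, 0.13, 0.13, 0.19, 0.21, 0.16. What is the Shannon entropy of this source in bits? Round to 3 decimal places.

H = −Σ pᵢ log₂ pᵢ.
−0.18·log₂(0.18) = 0.4453
−0.13·log₂(0.13) = 0.3826
−0.13·log₂(0.13) = 0.3826
−0.19·log₂(0.19) = 0.4552
−0.21·log₂(0.21) = 0.4728
−0.16·log₂(0.16) = 0.4230
Sum ≈ 2.5617 → 2.562 bits.

2.562 bits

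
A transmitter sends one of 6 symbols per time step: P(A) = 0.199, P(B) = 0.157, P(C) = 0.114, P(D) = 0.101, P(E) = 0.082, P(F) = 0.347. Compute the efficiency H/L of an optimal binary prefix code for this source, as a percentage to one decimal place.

97.8%

Entropy H = −Σ p log₂ p ≈ 2.3998 bits.
Huffman merges: 41/500+101/1000→183/1000; 57/500+157/1000→271/1000; 183/1000+199/1000→191/500; 271/1000+347/1000→309/500; 191/500+309/500→1. L = 1227/500 ≈ 2.4540.
Efficiency = H/L = 2.3998/2.4540 = 97.8%.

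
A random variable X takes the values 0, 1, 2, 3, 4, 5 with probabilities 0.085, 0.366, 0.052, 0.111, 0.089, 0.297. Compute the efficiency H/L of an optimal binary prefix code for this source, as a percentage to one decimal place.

97.0%

Entropy H = −Σ p log₂ p ≈ 2.2376 bits.
Huffman merges: 13/250+17/200→137/1000; 89/1000+111/1000→1/5; 137/1000+1/5→337/1000; 297/1000+337/1000→317/500; 183/500+317/500→1. L = 577/250 ≈ 2.3080.
Efficiency = H/L = 2.2376/2.3080 = 97.0%.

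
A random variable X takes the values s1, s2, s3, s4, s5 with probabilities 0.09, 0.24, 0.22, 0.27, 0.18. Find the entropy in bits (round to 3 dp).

2.243 bits

H = −Σ pᵢ log₂ pᵢ.
−0.09·log₂(0.09) = 0.3127
−0.24·log₂(0.24) = 0.4941
−0.22·log₂(0.22) = 0.4806
−0.27·log₂(0.27) = 0.5100
−0.18·log₂(0.18) = 0.4453
Sum ≈ 2.2427 → 2.243 bits.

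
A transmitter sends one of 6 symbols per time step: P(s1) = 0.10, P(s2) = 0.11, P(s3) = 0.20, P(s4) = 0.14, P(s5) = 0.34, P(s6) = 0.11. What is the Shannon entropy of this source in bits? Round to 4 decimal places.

H = −Σ pᵢ log₂ pᵢ.
−0.10·log₂(0.10) = 0.3322
−0.11·log₂(0.11) = 0.3503
−0.20·log₂(0.20) = 0.4644
−0.14·log₂(0.14) = 0.3971
−0.34·log₂(0.34) = 0.5292
−0.11·log₂(0.11) = 0.3503
Sum ≈ 2.4234 → 2.4234 bits.

2.4234 bits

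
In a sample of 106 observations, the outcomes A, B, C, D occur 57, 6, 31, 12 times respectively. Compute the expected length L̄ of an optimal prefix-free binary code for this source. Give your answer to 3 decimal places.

1.632 bits/symbol

Probabilities are the counts divided by 106.
Repeatedly combine the two least-probable nodes; the expected code length is the sum of the merged weights.
merge 3/53 + 6/53 → 9/53
merge 9/53 + 31/106 → 49/106
merge 49/106 + 57/106 → 1
L = 9/53 + 49/106 + 1 = 173/106 ≈ 1.632 bits/symbol.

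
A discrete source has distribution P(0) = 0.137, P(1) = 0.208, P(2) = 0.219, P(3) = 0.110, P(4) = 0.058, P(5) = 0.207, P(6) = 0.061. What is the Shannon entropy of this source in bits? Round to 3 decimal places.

H = −Σ pᵢ log₂ pᵢ.
−0.137·log₂(0.137) = 0.3929
−0.208·log₂(0.208) = 0.4712
−0.219·log₂(0.219) = 0.4798
−0.110·log₂(0.110) = 0.3503
−0.058·log₂(0.058) = 0.2383
−0.207·log₂(0.207) = 0.4704
−0.061·log₂(0.061) = 0.2461
Sum ≈ 2.6489 → 2.649 bits.

2.649 bits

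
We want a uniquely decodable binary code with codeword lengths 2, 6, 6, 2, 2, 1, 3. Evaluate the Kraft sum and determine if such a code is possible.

1.40625; no

With common denominator 2^6 = 64: Σ 2^(−ℓᵢ) = 16/64 + 1/64 + 1/64 + 16/64 + 16/64 + 32/64 + 8/64 = 90/64 = 1.40625.
Kraft's inequality requires Σ ≤ 1; here Σ = 1.40625 > 1, so no such prefix code exists.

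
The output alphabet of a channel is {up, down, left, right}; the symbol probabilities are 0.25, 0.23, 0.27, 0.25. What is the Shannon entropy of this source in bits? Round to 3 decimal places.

H = −Σ pᵢ log₂ pᵢ.
−0.25·log₂(0.25) = 0.5000
−0.23·log₂(0.23) = 0.4877
−0.27·log₂(0.27) = 0.5100
−0.25·log₂(0.25) = 0.5000
Sum ≈ 1.9977 → 1.998 bits.

1.998 bits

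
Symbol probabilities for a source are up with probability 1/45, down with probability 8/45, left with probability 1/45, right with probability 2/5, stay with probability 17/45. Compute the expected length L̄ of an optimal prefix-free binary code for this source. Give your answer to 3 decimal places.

1.867 bits/symbol

Repeatedly combine the two least-probable nodes; the expected code length is the sum of the merged weights.
merge 1/45 + 1/45 → 2/45
merge 2/45 + 8/45 → 2/9
merge 2/9 + 17/45 → 3/5
merge 2/5 + 3/5 → 1
L = 2/45 + 2/9 + 3/5 + 1 = 28/15 ≈ 1.867 bits/symbol.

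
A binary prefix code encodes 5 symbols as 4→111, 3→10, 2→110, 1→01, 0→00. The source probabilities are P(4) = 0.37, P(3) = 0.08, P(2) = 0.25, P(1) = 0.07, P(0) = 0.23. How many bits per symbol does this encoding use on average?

L̄ = Σ pᵢ·ℓᵢ = 0.37·3 + 0.08·2 + 0.25·3 + 0.07·2 + 0.23·2 = 2.62 bits/symbol.

2.62 bits/symbol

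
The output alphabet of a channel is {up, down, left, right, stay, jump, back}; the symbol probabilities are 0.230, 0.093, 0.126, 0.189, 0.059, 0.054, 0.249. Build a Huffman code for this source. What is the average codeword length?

2.634 bits/symbol

Repeatedly combine the two least-probable nodes; the expected code length is the sum of the merged weights.
merge 27/500 + 59/1000 → 113/1000
merge 93/1000 + 113/1000 → 103/500
merge 63/500 + 189/1000 → 63/200
merge 103/500 + 23/100 → 109/250
merge 249/1000 + 63/200 → 141/250
merge 109/250 + 141/250 → 1
L = 113/1000 + 103/500 + 63/200 + 109/250 + 141/250 + 1 = 1317/500 = 2.634 bits/symbol.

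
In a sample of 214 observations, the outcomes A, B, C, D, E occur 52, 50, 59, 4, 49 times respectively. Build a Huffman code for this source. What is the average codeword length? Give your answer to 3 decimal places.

Probabilities are the counts divided by 214.
Repeatedly combine the two least-probable nodes; the expected code length is the sum of the merged weights.
merge 2/107 + 49/214 → 53/214
merge 25/107 + 26/107 → 51/107
merge 53/214 + 59/214 → 56/107
merge 51/107 + 56/107 → 1
L = 53/214 + 51/107 + 56/107 + 1 = 481/214 ≈ 2.248 bits/symbol.

2.248 bits/symbol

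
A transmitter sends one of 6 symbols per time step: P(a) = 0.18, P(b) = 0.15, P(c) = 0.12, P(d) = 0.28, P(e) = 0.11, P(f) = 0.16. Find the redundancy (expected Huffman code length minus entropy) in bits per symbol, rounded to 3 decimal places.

Entropy H = −Σ p log₂ p ≈ 2.5104 bits.
Huffman merges: 11/100+3/25→23/100; 3/20+4/25→31/100; 9/50+23/100→41/100; 7/25+31/100→59/100; 41/100+59/100→1. L = 127/50 ≈ 2.5400.
L − H = 2.5400 − 2.5104 = 0.030 bits.

0.030 bits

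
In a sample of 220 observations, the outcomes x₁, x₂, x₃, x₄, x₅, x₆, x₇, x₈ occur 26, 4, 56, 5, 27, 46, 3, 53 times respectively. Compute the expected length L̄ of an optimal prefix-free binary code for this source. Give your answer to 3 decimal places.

Probabilities are the counts divided by 220.
Repeatedly combine the two least-probable nodes; the expected code length is the sum of the merged weights.
merge 3/220 + 1/55 → 7/220
merge 1/44 + 7/220 → 3/55
merge 3/55 + 13/110 → 19/110
merge 27/220 + 19/110 → 13/44
merge 23/110 + 53/220 → 9/20
merge 14/55 + 13/44 → 11/20
merge 9/20 + 11/20 → 1
L = 7/220 + 3/55 + 19/110 + 13/44 + 9/20 + 11/20 + 1 = 281/110 ≈ 2.555 bits/symbol.

2.555 bits/symbol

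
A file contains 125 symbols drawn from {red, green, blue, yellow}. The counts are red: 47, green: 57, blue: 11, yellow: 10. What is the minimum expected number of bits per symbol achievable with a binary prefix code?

Probabilities are the counts divided by 125.
Repeatedly combine the two least-probable nodes; the expected code length is the sum of the merged weights.
merge 2/25 + 11/125 → 21/125
merge 21/125 + 47/125 → 68/125
merge 57/125 + 68/125 → 1
L = 21/125 + 68/125 + 1 = 214/125 = 1.712 bits/symbol.

1.712 bits/symbol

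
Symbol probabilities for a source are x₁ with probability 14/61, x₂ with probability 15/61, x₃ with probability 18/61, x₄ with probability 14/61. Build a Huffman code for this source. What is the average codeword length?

Repeatedly combine the two least-probable nodes; the expected code length is the sum of the merged weights.
merge 14/61 + 14/61 → 28/61
merge 15/61 + 18/61 → 33/61
merge 28/61 + 33/61 → 1
L = 28/61 + 33/61 + 1 = 2 bits/symbol.

2 bits/symbol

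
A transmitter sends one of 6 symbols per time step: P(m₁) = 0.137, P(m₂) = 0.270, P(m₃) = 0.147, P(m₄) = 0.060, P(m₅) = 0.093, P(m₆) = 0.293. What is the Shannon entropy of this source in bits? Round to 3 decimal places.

H = −Σ pᵢ log₂ pᵢ.
−0.137·log₂(0.137) = 0.3929
−0.270·log₂(0.270) = 0.5100
−0.147·log₂(0.147) = 0.4066
−0.060·log₂(0.060) = 0.2435
−0.093·log₂(0.093) = 0.3187
−0.293·log₂(0.293) = 0.5189
Sum ≈ 2.3906 → 2.391 bits.

2.391 bits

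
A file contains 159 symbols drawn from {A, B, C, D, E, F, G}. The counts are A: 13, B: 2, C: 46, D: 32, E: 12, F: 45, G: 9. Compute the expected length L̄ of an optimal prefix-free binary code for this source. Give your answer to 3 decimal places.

2.440 bits/symbol

Probabilities are the counts divided by 159.
Repeatedly combine the two least-probable nodes; the expected code length is the sum of the merged weights.
merge 2/159 + 3/53 → 11/159
merge 11/159 + 4/53 → 23/159
merge 13/159 + 23/159 → 12/53
merge 32/159 + 12/53 → 68/159
merge 15/53 + 46/159 → 91/159
merge 68/159 + 91/159 → 1
L = 11/159 + 23/159 + 12/53 + 68/159 + 91/159 + 1 = 388/159 ≈ 2.440 bits/symbol.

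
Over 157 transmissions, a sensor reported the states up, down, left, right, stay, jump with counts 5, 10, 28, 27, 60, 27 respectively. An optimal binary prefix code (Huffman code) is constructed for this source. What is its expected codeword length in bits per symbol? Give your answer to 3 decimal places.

Probabilities are the counts divided by 157.
Repeatedly combine the two least-probable nodes; the expected code length is the sum of the merged weights.
merge 5/157 + 10/157 → 15/157
merge 15/157 + 27/157 → 42/157
merge 27/157 + 28/157 → 55/157
merge 42/157 + 55/157 → 97/157
merge 60/157 + 97/157 → 1
L = 15/157 + 42/157 + 55/157 + 97/157 + 1 = 366/157 ≈ 2.331 bits/symbol.

2.331 bits/symbol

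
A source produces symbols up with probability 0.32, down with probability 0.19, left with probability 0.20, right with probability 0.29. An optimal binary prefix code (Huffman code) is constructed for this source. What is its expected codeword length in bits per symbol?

2 bits/symbol

Repeatedly combine the two least-probable nodes; the expected code length is the sum of the merged weights.
merge 19/100 + 1/5 → 39/100
merge 29/100 + 8/25 → 61/100
merge 39/100 + 61/100 → 1
L = 39/100 + 61/100 + 1 = 2 bits/symbol.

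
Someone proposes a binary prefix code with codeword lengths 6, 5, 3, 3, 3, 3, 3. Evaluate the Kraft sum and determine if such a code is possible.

0.671875; yes

With common denominator 2^6 = 64: Σ 2^(−ℓᵢ) = 1/64 + 2/64 + 8/64 + 8/64 + 8/64 + 8/64 + 8/64 = 43/64 = 0.671875.
Kraft's inequality requires Σ ≤ 1; here Σ = 0.671875 ≤ 1, so such a prefix code exists.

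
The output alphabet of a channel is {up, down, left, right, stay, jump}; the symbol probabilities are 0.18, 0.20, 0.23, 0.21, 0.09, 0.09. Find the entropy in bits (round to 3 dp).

2.495 bits

H = −Σ pᵢ log₂ pᵢ.
−0.18·log₂(0.18) = 0.4453
−0.20·log₂(0.20) = 0.4644
−0.23·log₂(0.23) = 0.4877
−0.21·log₂(0.21) = 0.4728
−0.09·log₂(0.09) = 0.3127
−0.09·log₂(0.09) = 0.3127
Sum ≈ 2.4955 → 2.495 bits.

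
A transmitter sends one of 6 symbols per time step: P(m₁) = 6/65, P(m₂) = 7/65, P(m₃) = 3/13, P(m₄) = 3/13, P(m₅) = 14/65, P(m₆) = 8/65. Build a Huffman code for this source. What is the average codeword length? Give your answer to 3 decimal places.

Repeatedly combine the two least-probable nodes; the expected code length is the sum of the merged weights.
merge 6/65 + 7/65 → 1/5
merge 8/65 + 1/5 → 21/65
merge 14/65 + 3/13 → 29/65
merge 3/13 + 21/65 → 36/65
merge 29/65 + 36/65 → 1
L = 1/5 + 21/65 + 29/65 + 36/65 + 1 = 164/65 ≈ 2.523 bits/symbol.

2.523 bits/symbol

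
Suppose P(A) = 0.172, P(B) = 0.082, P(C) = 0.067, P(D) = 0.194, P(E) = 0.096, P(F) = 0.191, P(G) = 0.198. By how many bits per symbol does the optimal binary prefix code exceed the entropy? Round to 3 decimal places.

Entropy H = −Σ p log₂ p ≈ 2.6963 bits.
Huffman merges: 67/1000+41/500→149/1000; 12/125+149/1000→49/200; 43/250+191/1000→363/1000; 97/500+99/500→49/125; 49/200+363/1000→76/125; 49/125+76/125→1. L = 2757/1000 ≈ 2.7570.
L − H = 2.7570 − 2.6963 = 0.061 bits.

0.061 bits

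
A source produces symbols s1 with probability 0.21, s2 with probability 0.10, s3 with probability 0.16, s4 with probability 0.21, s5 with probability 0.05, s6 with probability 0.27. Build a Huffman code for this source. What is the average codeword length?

Repeatedly combine the two least-probable nodes; the expected code length is the sum of the merged weights.
merge 1/20 + 1/10 → 3/20
merge 3/20 + 4/25 → 31/100
merge 21/100 + 21/100 → 21/50
merge 27/100 + 31/100 → 29/50
merge 21/50 + 29/50 → 1
L = 3/20 + 31/100 + 21/50 + 29/50 + 1 = 123/50 = 2.46 bits/symbol.

2.46 bits/symbol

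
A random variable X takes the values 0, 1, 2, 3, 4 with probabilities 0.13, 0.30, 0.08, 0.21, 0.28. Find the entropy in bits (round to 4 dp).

2.1823 bits

H = −Σ pᵢ log₂ pᵢ.
−0.13·log₂(0.13) = 0.3826
−0.30·log₂(0.30) = 0.5211
−0.08·log₂(0.08) = 0.2915
−0.21·log₂(0.21) = 0.4728
−0.28·log₂(0.28) = 0.5142
Sum ≈ 2.1823 → 2.1823 bits.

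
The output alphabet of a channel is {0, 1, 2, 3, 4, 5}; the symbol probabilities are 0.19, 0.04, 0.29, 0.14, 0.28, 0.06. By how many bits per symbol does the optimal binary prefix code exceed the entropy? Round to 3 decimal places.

0.026 bits

Entropy H = −Σ p log₂ p ≈ 2.3137 bits.
Huffman merges: 1/25+3/50→1/10; 1/10+7/50→6/25; 19/100+6/25→43/100; 7/25+29/100→57/100; 43/100+57/100→1. L = 117/50 ≈ 2.3400.
L − H = 2.3400 − 2.3137 = 0.026 bits.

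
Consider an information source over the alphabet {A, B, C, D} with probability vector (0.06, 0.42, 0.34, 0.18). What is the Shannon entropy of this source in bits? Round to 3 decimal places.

H = −Σ pᵢ log₂ pᵢ.
−0.06·log₂(0.06) = 0.2435
−0.42·log₂(0.42) = 0.5256
−0.34·log₂(0.34) = 0.5292
−0.18·log₂(0.18) = 0.4453
Sum ≈ 1.7437 → 1.744 bits.

1.744 bits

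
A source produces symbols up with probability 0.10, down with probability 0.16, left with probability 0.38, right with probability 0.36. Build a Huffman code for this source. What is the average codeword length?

Repeatedly combine the two least-probable nodes; the expected code length is the sum of the merged weights.
merge 1/10 + 4/25 → 13/50
merge 13/50 + 9/25 → 31/50
merge 19/50 + 31/50 → 1
L = 13/50 + 31/50 + 1 = 47/25 = 1.88 bits/symbol.

1.88 bits/symbol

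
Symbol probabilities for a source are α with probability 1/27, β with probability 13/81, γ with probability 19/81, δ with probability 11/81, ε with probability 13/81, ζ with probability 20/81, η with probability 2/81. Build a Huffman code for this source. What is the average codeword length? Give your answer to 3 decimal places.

Repeatedly combine the two least-probable nodes; the expected code length is the sum of the merged weights.
merge 2/81 + 1/27 → 5/81
merge 5/81 + 11/81 → 16/81
merge 13/81 + 13/81 → 26/81
merge 16/81 + 19/81 → 35/81
merge 20/81 + 26/81 → 46/81
merge 35/81 + 46/81 → 1
L = 5/81 + 16/81 + 26/81 + 35/81 + 46/81 + 1 = 209/81 ≈ 2.580 bits/symbol.

2.580 bits/symbol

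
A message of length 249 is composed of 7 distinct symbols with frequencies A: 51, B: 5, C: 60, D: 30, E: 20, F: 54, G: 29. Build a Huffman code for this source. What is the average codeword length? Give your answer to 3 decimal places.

2.643 bits/symbol

Probabilities are the counts divided by 249.
Repeatedly combine the two least-probable nodes; the expected code length is the sum of the merged weights.
merge 5/249 + 20/249 → 25/249
merge 25/249 + 29/249 → 18/83
merge 10/83 + 17/83 → 27/83
merge 18/83 + 18/83 → 36/83
merge 20/83 + 27/83 → 47/83
merge 36/83 + 47/83 → 1
L = 25/249 + 18/83 + 27/83 + 36/83 + 47/83 + 1 = 658/249 ≈ 2.643 bits/symbol.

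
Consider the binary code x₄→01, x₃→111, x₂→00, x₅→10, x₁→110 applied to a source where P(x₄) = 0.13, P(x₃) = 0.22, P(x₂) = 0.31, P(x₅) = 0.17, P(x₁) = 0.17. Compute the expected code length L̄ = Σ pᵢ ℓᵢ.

L̄ = Σ pᵢ·ℓᵢ = 0.13·2 + 0.22·3 + 0.31·2 + 0.17·2 + 0.17·3 = 2.39 bits/symbol.

2.39 bits/symbol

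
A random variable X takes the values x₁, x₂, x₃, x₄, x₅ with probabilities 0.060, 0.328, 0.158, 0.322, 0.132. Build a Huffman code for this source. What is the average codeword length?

Repeatedly combine the two least-probable nodes; the expected code length is the sum of the merged weights.
merge 3/50 + 33/250 → 24/125
merge 79/500 + 24/125 → 7/20
merge 161/500 + 41/125 → 13/20
merge 7/20 + 13/20 → 1
L = 24/125 + 7/20 + 13/20 + 1 = 274/125 = 2.192 bits/symbol.

2.192 bits/symbol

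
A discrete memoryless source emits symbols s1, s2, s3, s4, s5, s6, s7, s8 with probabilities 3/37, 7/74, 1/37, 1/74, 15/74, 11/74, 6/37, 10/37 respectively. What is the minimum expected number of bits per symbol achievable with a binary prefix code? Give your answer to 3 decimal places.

Repeatedly combine the two least-probable nodes; the expected code length is the sum of the merged weights.
merge 1/74 + 1/37 → 3/74
merge 3/74 + 3/37 → 9/74
merge 7/74 + 9/74 → 8/37
merge 11/74 + 6/37 → 23/74
merge 15/74 + 8/37 → 31/74
merge 10/37 + 23/74 → 43/74
merge 31/74 + 43/74 → 1
L = 3/74 + 9/74 + 8/37 + 23/74 + 31/74 + 43/74 + 1 = 199/74 ≈ 2.689 bits/symbol.

2.689 bits/symbol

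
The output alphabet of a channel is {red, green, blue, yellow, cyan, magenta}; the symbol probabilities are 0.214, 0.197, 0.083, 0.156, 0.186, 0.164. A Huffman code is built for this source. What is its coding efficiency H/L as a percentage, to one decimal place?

Entropy H = −Σ p log₂ p ≈ 2.5330 bits.
Huffman merges: 83/1000+39/250→239/1000; 41/250+93/500→7/20; 197/1000+107/500→411/1000; 239/1000+7/20→589/1000; 411/1000+589/1000→1. L = 2589/1000 ≈ 2.5890.
Efficiency = H/L = 2.5330/2.5890 = 97.8%.

97.8%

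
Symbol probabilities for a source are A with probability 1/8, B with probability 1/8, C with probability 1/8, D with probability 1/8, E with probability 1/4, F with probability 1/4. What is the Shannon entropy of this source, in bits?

2.5 bits

Each probability is a power of 1/2, so log₂(1/p) is an integer.
H = Σ p·log₂(1/p) = 1/8·3 + 1/8·3 + 1/8·3 + 1/8·3 + 1/4·2 + 1/4·2 = 2.5 bits.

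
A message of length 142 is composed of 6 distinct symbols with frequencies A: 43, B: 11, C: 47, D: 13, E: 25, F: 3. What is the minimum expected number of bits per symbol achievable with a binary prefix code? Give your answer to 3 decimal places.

2.289 bits/symbol

Probabilities are the counts divided by 142.
Repeatedly combine the two least-probable nodes; the expected code length is the sum of the merged weights.
merge 3/142 + 11/142 → 7/71
merge 13/142 + 7/71 → 27/142
merge 25/142 + 27/142 → 26/71
merge 43/142 + 47/142 → 45/71
merge 26/71 + 45/71 → 1
L = 7/71 + 27/142 + 26/71 + 45/71 + 1 = 325/142 ≈ 2.289 bits/symbol.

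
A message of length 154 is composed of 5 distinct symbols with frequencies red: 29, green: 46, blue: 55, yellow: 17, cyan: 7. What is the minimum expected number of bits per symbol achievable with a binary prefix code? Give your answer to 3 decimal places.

2.143 bits/symbol

Probabilities are the counts divided by 154.
Repeatedly combine the two least-probable nodes; the expected code length is the sum of the merged weights.
merge 1/22 + 17/154 → 12/77
merge 12/77 + 29/154 → 53/154
merge 23/77 + 53/154 → 9/14
merge 5/14 + 9/14 → 1
L = 12/77 + 53/154 + 9/14 + 1 = 15/7 ≈ 2.143 bits/symbol.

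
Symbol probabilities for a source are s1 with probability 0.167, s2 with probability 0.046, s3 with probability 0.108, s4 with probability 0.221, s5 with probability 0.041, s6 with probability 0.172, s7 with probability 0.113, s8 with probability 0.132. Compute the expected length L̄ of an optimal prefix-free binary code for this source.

2.866 bits/symbol

Repeatedly combine the two least-probable nodes; the expected code length is the sum of the merged weights.
merge 41/1000 + 23/500 → 87/1000
merge 87/1000 + 27/250 → 39/200
merge 113/1000 + 33/250 → 49/200
merge 167/1000 + 43/250 → 339/1000
merge 39/200 + 221/1000 → 52/125
merge 49/200 + 339/1000 → 73/125
merge 52/125 + 73/125 → 1
L = 87/1000 + 39/200 + 49/200 + 339/1000 + 52/125 + 73/125 + 1 = 1433/500 = 2.866 bits/symbol.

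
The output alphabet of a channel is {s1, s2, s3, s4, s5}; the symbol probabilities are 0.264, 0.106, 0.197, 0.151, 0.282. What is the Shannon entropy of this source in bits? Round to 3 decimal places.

H = −Σ pᵢ log₂ pᵢ.
−0.264·log₂(0.264) = 0.5072
−0.106·log₂(0.106) = 0.3432
−0.197·log₂(0.197) = 0.4617
−0.151·log₂(0.151) = 0.4118
−0.282·log₂(0.282) = 0.5150
Sum ≈ 2.2390 → 2.239 bits.

2.239 bits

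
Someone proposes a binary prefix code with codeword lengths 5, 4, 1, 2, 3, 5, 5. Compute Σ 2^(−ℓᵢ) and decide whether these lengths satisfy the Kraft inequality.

With common denominator 2^5 = 32: Σ 2^(−ℓᵢ) = 1/32 + 2/32 + 16/32 + 8/32 + 4/32 + 1/32 + 1/32 = 33/32 = 1.03125.
Kraft's inequality requires Σ ≤ 1; here Σ = 1.03125 > 1, so no such prefix code exists.

1.03125; no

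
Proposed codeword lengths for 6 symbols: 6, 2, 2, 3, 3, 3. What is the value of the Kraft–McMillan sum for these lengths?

With common denominator 2^6 = 64: Σ 2^(−ℓᵢ) = 1/64 + 16/64 + 16/64 + 8/64 + 8/64 + 8/64 = 57/64 = 0.890625.

0.890625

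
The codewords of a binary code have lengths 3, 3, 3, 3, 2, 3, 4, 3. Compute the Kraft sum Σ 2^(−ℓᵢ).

1.0625

With common denominator 2^4 = 16: Σ 2^(−ℓᵢ) = 2/16 + 2/16 + 2/16 + 2/16 + 4/16 + 2/16 + 1/16 + 2/16 = 17/16 = 1.0625.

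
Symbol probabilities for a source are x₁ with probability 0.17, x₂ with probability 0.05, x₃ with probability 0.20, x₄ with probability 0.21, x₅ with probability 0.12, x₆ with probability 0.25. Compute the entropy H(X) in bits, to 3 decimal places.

H = −Σ pᵢ log₂ pᵢ.
−0.17·log₂(0.17) = 0.4346
−0.05·log₂(0.05) = 0.2161
−0.20·log₂(0.20) = 0.4644
−0.21·log₂(0.21) = 0.4728
−0.12·log₂(0.12) = 0.3671
−0.25·log₂(0.25) = 0.5000
Sum ≈ 2.4550 → 2.455 bits.

2.455 bits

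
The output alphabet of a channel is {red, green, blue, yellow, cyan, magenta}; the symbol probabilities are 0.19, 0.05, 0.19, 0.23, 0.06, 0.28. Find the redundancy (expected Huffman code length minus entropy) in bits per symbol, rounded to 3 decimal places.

0.038 bits

Entropy H = −Σ p log₂ p ≈ 2.3720 bits.
Huffman merges: 1/20+3/50→11/100; 11/100+19/100→3/10; 19/100+23/100→21/50; 7/25+3/10→29/50; 21/50+29/50→1. L = 241/100 ≈ 2.4100.
L − H = 2.4100 − 2.3720 = 0.038 bits.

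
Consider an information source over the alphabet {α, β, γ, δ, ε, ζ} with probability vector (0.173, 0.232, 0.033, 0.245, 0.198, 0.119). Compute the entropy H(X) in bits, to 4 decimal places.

H = −Σ pᵢ log₂ pᵢ.
−0.173·log₂(0.173) = 0.4379
−0.232·log₂(0.232) = 0.4890
−0.033·log₂(0.033) = 0.1624
−0.245·log₂(0.245) = 0.4971
−0.198·log₂(0.198) = 0.4626
−0.119·log₂(0.119) = 0.3654
Sum ≈ 2.4145 → 2.4145 bits.

2.4145 bits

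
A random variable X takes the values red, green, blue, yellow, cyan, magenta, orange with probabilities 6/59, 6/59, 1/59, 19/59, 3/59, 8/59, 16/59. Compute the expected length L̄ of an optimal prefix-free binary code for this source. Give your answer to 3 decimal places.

2.475 bits/symbol

Repeatedly combine the two least-probable nodes; the expected code length is the sum of the merged weights.
merge 1/59 + 3/59 → 4/59
merge 4/59 + 6/59 → 10/59
merge 6/59 + 8/59 → 14/59
merge 10/59 + 14/59 → 24/59
merge 16/59 + 19/59 → 35/59
merge 24/59 + 35/59 → 1
L = 4/59 + 10/59 + 14/59 + 24/59 + 35/59 + 1 = 146/59 ≈ 2.475 bits/symbol.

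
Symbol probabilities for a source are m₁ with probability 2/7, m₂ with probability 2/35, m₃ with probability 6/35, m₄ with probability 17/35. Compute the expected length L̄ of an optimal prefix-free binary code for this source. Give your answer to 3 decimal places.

Repeatedly combine the two least-probable nodes; the expected code length is the sum of the merged weights.
merge 2/35 + 6/35 → 8/35
merge 8/35 + 2/7 → 18/35
merge 17/35 + 18/35 → 1
L = 8/35 + 18/35 + 1 = 61/35 ≈ 1.743 bits/symbol.

1.743 bits/symbol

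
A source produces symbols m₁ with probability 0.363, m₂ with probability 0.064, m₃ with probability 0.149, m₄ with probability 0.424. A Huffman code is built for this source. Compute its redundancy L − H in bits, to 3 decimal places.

Entropy H = −Σ p log₂ p ≈ 1.7186 bits.
Huffman merges: 8/125+149/1000→213/1000; 213/1000+363/1000→72/125; 53/125+72/125→1. L = 1789/1000 ≈ 1.7890.
L − H = 1.7890 − 1.7186 = 0.070 bits.

0.070 bits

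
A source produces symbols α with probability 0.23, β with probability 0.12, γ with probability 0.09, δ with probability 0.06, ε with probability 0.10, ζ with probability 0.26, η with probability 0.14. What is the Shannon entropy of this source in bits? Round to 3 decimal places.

2.646 bits

H = −Σ pᵢ log₂ pᵢ.
−0.23·log₂(0.23) = 0.4877
−0.12·log₂(0.12) = 0.3671
−0.09·log₂(0.09) = 0.3127
−0.06·log₂(0.06) = 0.2435
−0.10·log₂(0.10) = 0.3322
−0.26·log₂(0.26) = 0.5053
−0.14·log₂(0.14) = 0.3971
Sum ≈ 2.6455 → 2.646 bits.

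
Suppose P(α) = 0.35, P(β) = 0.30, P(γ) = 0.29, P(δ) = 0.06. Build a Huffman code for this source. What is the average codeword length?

2 bits/symbol

Repeatedly combine the two least-probable nodes; the expected code length is the sum of the merged weights.
merge 3/50 + 29/100 → 7/20
merge 3/10 + 7/20 → 13/20
merge 7/20 + 13/20 → 1
L = 7/20 + 13/20 + 1 = 2 bits/symbol.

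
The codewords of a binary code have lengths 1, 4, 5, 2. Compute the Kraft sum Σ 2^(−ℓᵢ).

With common denominator 2^5 = 32: Σ 2^(−ℓᵢ) = 16/32 + 2/32 + 1/32 + 8/32 = 27/32 = 0.84375.

0.84375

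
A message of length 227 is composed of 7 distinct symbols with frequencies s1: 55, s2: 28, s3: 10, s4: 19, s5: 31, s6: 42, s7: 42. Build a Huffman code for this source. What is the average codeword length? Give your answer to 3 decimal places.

2.700 bits/symbol

Probabilities are the counts divided by 227.
Repeatedly combine the two least-probable nodes; the expected code length is the sum of the merged weights.
merge 10/227 + 19/227 → 29/227
merge 28/227 + 29/227 → 57/227
merge 31/227 + 42/227 → 73/227
merge 42/227 + 55/227 → 97/227
merge 57/227 + 73/227 → 130/227
merge 97/227 + 130/227 → 1
L = 29/227 + 57/227 + 73/227 + 97/227 + 130/227 + 1 = 613/227 ≈ 2.700 bits/symbol.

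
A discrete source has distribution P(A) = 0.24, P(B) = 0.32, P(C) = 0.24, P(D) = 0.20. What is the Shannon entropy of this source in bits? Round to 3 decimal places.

H = −Σ pᵢ log₂ pᵢ.
−0.24·log₂(0.24) = 0.4941
−0.32·log₂(0.32) = 0.5260
−0.24·log₂(0.24) = 0.4941
−0.20·log₂(0.20) = 0.4644
Sum ≈ 1.9787 → 1.979 bits.

1.979 bits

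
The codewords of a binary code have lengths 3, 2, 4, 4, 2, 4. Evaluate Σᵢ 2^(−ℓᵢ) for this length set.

0.8125

With common denominator 2^4 = 16: Σ 2^(−ℓᵢ) = 2/16 + 4/16 + 1/16 + 1/16 + 4/16 + 1/16 = 13/16 = 0.8125.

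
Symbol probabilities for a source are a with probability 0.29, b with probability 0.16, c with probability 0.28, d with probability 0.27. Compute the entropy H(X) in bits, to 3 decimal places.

H = −Σ pᵢ log₂ pᵢ.
−0.29·log₂(0.29) = 0.5179
−0.16·log₂(0.16) = 0.4230
−0.28·log₂(0.28) = 0.5142
−0.27·log₂(0.27) = 0.5100
Sum ≈ 1.9652 → 1.965 bits.

1.965 bits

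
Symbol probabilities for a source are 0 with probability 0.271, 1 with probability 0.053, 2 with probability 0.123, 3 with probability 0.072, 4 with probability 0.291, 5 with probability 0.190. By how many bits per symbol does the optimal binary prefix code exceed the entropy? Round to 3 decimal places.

0.019 bits

Entropy H = −Σ p log₂ p ≈ 2.3537 bits.
Huffman merges: 53/1000+9/125→1/8; 123/1000+1/8→31/125; 19/100+31/125→219/500; 271/1000+291/1000→281/500; 219/500+281/500→1. L = 2373/1000 ≈ 2.3730.
L − H = 2.3730 − 2.3537 = 0.019 bits.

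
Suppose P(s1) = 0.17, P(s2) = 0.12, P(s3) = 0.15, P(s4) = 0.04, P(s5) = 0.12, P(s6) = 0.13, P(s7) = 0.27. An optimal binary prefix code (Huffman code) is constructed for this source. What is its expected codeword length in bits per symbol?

2.72 bits/symbol

Repeatedly combine the two least-probable nodes; the expected code length is the sum of the merged weights.
merge 1/25 + 3/25 → 4/25
merge 3/25 + 13/100 → 1/4
merge 3/20 + 4/25 → 31/100
merge 17/100 + 1/4 → 21/50
merge 27/100 + 31/100 → 29/50
merge 21/50 + 29/50 → 1
L = 4/25 + 1/4 + 31/100 + 21/50 + 29/50 + 1 = 68/25 = 2.72 bits/symbol.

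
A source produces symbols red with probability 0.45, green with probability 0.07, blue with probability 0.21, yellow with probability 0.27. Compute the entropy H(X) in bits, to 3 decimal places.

H = −Σ pᵢ log₂ pᵢ.
−0.45·log₂(0.45) = 0.5184
−0.07·log₂(0.07) = 0.2686
−0.21·log₂(0.21) = 0.4728
−0.27·log₂(0.27) = 0.5100
Sum ≈ 1.7698 → 1.770 bits.

1.770 bits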